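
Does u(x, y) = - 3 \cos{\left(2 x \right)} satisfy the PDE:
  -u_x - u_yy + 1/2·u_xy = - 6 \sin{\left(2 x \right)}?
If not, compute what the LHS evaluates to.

Evaluate each term of the left-hand side for u = - 3 \cos{\left(2 x \right)}.
Derivatives:
  u_x = 6 \sin{\left(2 x \right)}
  u_yy = 0
  u_xy = 0
Terms:
  -u_x = - 6 \sin{\left(2 x \right)}
  -u_yy = 0
  1/2·u_xy = 0
Sum: LHS = - 6 \sin{\left(2 x \right)}
This is exactly the given right-hand side, so u is a solution.

Answer: Yes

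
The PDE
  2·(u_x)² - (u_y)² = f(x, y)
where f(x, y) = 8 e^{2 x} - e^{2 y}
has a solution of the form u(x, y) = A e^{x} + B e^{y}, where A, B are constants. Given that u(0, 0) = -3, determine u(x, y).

Substitute the ansatz u = A e^{x} + B e^{y} into the left-hand side.
Derivatives of the ansatz:
  u_x = A e^{x}
  u_y = B e^{y}
Term by term:
  2·(u_x)² = 2 A^{2} e^{2 x}
  -(u_y)² = - B^{2} e^{2 y}
So the left-hand side equals
  2 A^{2} e^{2 x} - B^{2} e^{2 y}
This must equal f(x, y) = 8 e^{2 x} - e^{2 y} identically.
Matching coefficients of the independent functions:
  [e^{2 x}]:  2 A^{2} = 8
  [e^{2 y}]:  - B^{2} = -1
These equations allow (A, B) = (-2, -1) or (-2, 1) or (2, -1) or (2, 1).
Impose the point condition(s):
  u(0, 0) = -3  ⟹  A + B = -3
Only A = -2, B = -1 satisfies everything.
Hence u(x, y) = - 2 e^{x} - e^{y}.

Answer: u(x, y) = - 2 e^{x} - e^{y}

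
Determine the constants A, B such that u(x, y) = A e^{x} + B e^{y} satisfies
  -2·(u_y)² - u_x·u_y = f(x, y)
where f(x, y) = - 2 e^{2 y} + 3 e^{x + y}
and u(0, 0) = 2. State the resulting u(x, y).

Substitute the ansatz u = A e^{x} + B e^{y} into the left-hand side.
Derivatives of the ansatz:
  u_y = B e^{y}
  u_x = A e^{x}
Term by term:
  -2·(u_y)² = - 2 B^{2} e^{2 y}
  -u_x·u_y = - A B e^{x} e^{y}
So the left-hand side equals
  - A B e^{x} e^{y} - 2 B^{2} e^{2 y}
This must equal f(x, y) identically; expanded, f = 3 e^{x} e^{y} - 2 e^{2 y}.
Matching coefficients of the independent functions:
  [e^{x} e^{y}]:  - A B = 3
  [e^{2 y}]:  - 2 B^{2} = -2
These equations allow (A, B) = (-3, 1) or (3, -1).
Impose the point condition(s):
  u(0, 0) = 2  ⟹  A + B = 2
Only A = 3, B = -1 satisfies everything.
Hence u(x, y) = 3 e^{x} - e^{y}.

Answer: u(x, y) = 3 e^{x} - e^{y}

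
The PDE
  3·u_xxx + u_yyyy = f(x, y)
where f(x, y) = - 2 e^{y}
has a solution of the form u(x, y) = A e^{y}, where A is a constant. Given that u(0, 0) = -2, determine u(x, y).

Answer: u(x, y) = - 2 e^{y}

Derivation:
Substitute the ansatz u = A e^{y} into the left-hand side.
Derivatives of the ansatz:
  u_xxx = 0
  u_yyyy = A e^{y}
Term by term:
  3·u_xxx = 0
  u_yyyy = A e^{y}
So the left-hand side equals
  A e^{y}
This must equal f(x, y) = - 2 e^{y} identically.
Matching coefficients of the independent functions:
  [e^{y}]:  A = -2
Solving: A = -2.
Check against the point condition:
  u(0, 0) = -2  ⟹  A = -2  ✓
Hence u(x, y) = - 2 e^{y}.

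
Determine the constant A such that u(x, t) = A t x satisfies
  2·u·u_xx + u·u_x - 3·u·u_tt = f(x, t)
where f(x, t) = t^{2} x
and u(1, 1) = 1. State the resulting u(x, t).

Substitute the ansatz u = A t x into the left-hand side.
Derivatives of the ansatz:
  u_xx = 0
  u_x = A t
  u_tt = 0
Term by term:
  2·u·u_xx = 0
  u·u_x = A^{2} t^{2} x
  -3·u·u_tt = 0
So the left-hand side equals
  A^{2} t^{2} x
This must equal f(x, t) = t^{2} x identically.
Matching coefficients of the independent functions:
  [t^{2} x]:  A^{2} = 1
These equations allow (A) = (-1) or (1).
Impose the point condition(s):
  u(1, 1) = 1  ⟹  A = 1
Only A = 1 satisfies everything.
Hence u(x, t) = t x.

Answer: u(x, t) = t x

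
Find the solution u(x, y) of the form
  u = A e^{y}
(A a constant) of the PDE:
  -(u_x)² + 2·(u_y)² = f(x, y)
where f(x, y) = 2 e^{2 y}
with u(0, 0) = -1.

Answer: u(x, y) = - e^{y}

Derivation:
Substitute the ansatz u = A e^{y} into the left-hand side.
Derivatives of the ansatz:
  u_x = 0
  u_y = A e^{y}
Term by term:
  -(u_x)² = 0
  2·(u_y)² = 2 A^{2} e^{2 y}
So the left-hand side equals
  2 A^{2} e^{2 y}
This must equal f(x, y) = 2 e^{2 y} identically.
Matching coefficients of the independent functions:
  [e^{2 y}]:  2 A^{2} = 2
These equations allow (A) = (-1) or (1).
Impose the point condition(s):
  u(0, 0) = -1  ⟹  A = -1
Only A = -1 satisfies everything.
Hence u(x, y) = - e^{y}.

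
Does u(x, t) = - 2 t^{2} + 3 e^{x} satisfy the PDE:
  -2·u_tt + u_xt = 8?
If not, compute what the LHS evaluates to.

Evaluate each term of the left-hand side for u = - 2 t^{2} + 3 e^{x}.
Derivatives:
  u_tt = -4
  u_xt = 0
Terms:
  -2·u_tt = 8
  u_xt = 0
Sum: LHS = 8
This is exactly the given right-hand side, so u is a solution.

Answer: Yes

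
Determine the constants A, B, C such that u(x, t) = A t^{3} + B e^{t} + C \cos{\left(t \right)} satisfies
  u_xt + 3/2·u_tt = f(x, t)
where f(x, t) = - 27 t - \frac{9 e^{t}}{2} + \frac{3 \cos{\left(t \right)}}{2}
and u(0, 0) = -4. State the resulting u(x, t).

Substitute the ansatz u = A t^{3} + B e^{t} + C \cos{\left(t \right)} into the left-hand side.
Derivatives of the ansatz:
  u_xt = 0
  u_tt = 6 A t + B e^{t} - C \cos{\left(t \right)}
Term by term:
  u_xt = 0
  3/2·u_tt = 9 A t + \frac{3 B e^{t}}{2} - \frac{3 C \cos{\left(t \right)}}{2}
So the left-hand side equals
  9 A t + \frac{3 B e^{t}}{2} - \frac{3 C \cos{\left(t \right)}}{2}
This must equal f(x, t) = - 27 t - \frac{9 e^{t}}{2} + \frac{3 \cos{\left(t \right)}}{2} identically.
Matching coefficients of the independent functions:
  [t]:  9 A = -27
  [e^{t}]:  \frac{3 B}{2} = - \frac{9}{2}
  [\cos{\left(t \right)}]:  - \frac{3 C}{2} = \frac{3}{2}
Solving: A = -3, B = -3, C = -1.
Check against the point condition:
  u(0, 0) = -4  ⟹  B + C = -4  ✓
Hence u(x, t) = - 3 t^{3} - 3 e^{t} - \cos{\left(t \right)}.

Answer: u(x, t) = - 3 t^{3} - 3 e^{t} - \cos{\left(t \right)}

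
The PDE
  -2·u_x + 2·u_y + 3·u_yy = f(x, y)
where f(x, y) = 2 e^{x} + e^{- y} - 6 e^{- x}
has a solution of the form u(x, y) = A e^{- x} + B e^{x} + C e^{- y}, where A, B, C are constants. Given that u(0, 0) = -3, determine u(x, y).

Substitute the ansatz u = A e^{- x} + B e^{x} + C e^{- y} into the left-hand side.
Derivatives of the ansatz:
  u_x = - A e^{- x} + B e^{x}
  u_y = - C e^{- y}
  u_yy = C e^{- y}
Term by term:
  -2·u_x = 2 A e^{- x} - 2 B e^{x}
  2·u_y = - 2 C e^{- y}
  3·u_yy = 3 C e^{- y}
So the left-hand side equals
  2 A e^{- x} - 2 B e^{x} + C e^{- y}
This must equal f(x, y) = 2 e^{x} + e^{- y} - 6 e^{- x} identically.
Matching coefficients of the independent functions:
  [e^{- x}]:  2 A = -6
  [e^{x}]:  - 2 B = 2
  [e^{- y}]:  C = 1
Solving: A = -3, B = -1, C = 1.
Check against the point condition:
  u(0, 0) = -3  ⟹  A + B + C = -3  ✓
Hence u(x, y) = - e^{x} + e^{- y} - 3 e^{- x}.

Answer: u(x, y) = - e^{x} + e^{- y} - 3 e^{- x}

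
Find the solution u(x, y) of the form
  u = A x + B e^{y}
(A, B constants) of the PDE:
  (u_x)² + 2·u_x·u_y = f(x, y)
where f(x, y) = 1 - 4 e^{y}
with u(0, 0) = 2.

Answer: u(x, y) = - x + 2 e^{y}

Derivation:
Substitute the ansatz u = A x + B e^{y} into the left-hand side.
Derivatives of the ansatz:
  u_x = A
  u_y = B e^{y}
Term by term:
  (u_x)² = A^{2}
  2·u_x·u_y = 2 A B e^{y}
So the left-hand side equals
  A^{2} + 2 A B e^{y}
This must equal f(x, y) = 1 - 4 e^{y} identically.
Matching coefficients of the independent functions:
  [constant term]:  A^{2} = 1
  [e^{y}]:  2 A B = -4
These equations allow (A, B) = (-1, 2) or (1, -2).
Impose the point condition(s):
  u(0, 0) = 2  ⟹  B = 2
Only A = -1, B = 2 satisfies everything.
Hence u(x, y) = - x + 2 e^{y}.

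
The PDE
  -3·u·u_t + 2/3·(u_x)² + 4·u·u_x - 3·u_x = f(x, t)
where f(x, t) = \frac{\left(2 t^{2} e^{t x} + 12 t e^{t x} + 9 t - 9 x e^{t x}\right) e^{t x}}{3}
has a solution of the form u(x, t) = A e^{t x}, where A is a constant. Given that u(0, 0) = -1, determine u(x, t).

Answer: u(x, t) = - e^{t x}

Derivation:
Substitute the ansatz u = A e^{t x} into the left-hand side.
Derivatives of the ansatz:
  u_t = A x e^{t x}
  u_x = A t e^{t x}
Term by term:
  -3·u·u_t = - 3 A^{2} x e^{2 t x}
  2/3·(u_x)² = \frac{2 A^{2} t^{2} e^{2 t x}}{3}
  4·u·u_x = 4 A^{2} t e^{2 t x}
  -3·u_x = - 3 A t e^{t x}
So the left-hand side equals
  \frac{2 A^{2} t^{2} e^{2 t x}}{3} + 4 A^{2} t e^{2 t x} - 3 A^{2} x e^{2 t x} - 3 A t e^{t x}
This must equal f(x, t) identically; expanded, f = \frac{2 t^{2} e^{2 t x}}{3} + 4 t e^{2 t x} + 3 t e^{t x} - 3 x e^{2 t x}.
Matching coefficients of the independent functions:
  [t e^{t x}]:  - 3 A = 3
  [t e^{2 t x}]:  4 A^{2} = 4
  [t^{2} e^{2 t x}]:  \frac{2 A^{2}}{3} = \frac{2}{3}
  [x e^{2 t x}]:  - 3 A^{2} = -3
Solving: A = -1.
Check against the point condition:
  u(0, 0) = -1  ⟹  A = -1  ✓
Hence u(x, t) = - e^{t x}.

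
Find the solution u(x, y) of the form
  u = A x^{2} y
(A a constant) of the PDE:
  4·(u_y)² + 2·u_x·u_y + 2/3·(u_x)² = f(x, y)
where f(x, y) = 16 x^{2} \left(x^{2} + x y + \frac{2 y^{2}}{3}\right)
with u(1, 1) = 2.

Substitute the ansatz u = A x^{2} y into the left-hand side.
Derivatives of the ansatz:
  u_y = A x^{2}
  u_x = 2 A x y
Term by term:
  4·(u_y)² = 4 A^{2} x^{4}
  2·u_x·u_y = 4 A^{2} x^{3} y
  2/3·(u_x)² = \frac{8 A^{2} x^{2} y^{2}}{3}
So the left-hand side equals
  4 A^{2} x^{4} + 4 A^{2} x^{3} y + \frac{8 A^{2} x^{2} y^{2}}{3}
This must equal f(x, y) identically; expanded, f = 16 x^{4} + 16 x^{3} y + \frac{32 x^{2} y^{2}}{3}.
Matching coefficients of the independent functions:
  [x^{4}, x^{3} y]:  4 A^{2} = 16
  [x^{2} y^{2}]:  \frac{8 A^{2}}{3} = \frac{32}{3}
These equations allow (A) = (-2) or (2).
Impose the point condition(s):
  u(1, 1) = 2  ⟹  A = 2
Only A = 2 satisfies everything.
Hence u(x, y) = 2 x^{2} y.

Answer: u(x, y) = 2 x^{2} y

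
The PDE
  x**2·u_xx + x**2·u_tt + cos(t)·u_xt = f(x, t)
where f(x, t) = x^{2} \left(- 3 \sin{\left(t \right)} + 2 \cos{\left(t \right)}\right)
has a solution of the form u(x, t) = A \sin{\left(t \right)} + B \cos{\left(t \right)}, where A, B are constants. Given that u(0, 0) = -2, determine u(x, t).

Answer: u(x, t) = 3 \sin{\left(t \right)} - 2 \cos{\left(t \right)}

Derivation:
Substitute the ansatz u = A \sin{\left(t \right)} + B \cos{\left(t \right)} into the left-hand side.
Derivatives of the ansatz:
  u_xx = 0
  u_tt = - A \sin{\left(t \right)} - B \cos{\left(t \right)}
  u_xt = 0
Term by term:
  x**2·u_xx = 0
  x**2·u_tt = - A x^{2} \sin{\left(t \right)} - B x^{2} \cos{\left(t \right)}
  cos(t)·u_xt = 0
So the left-hand side equals
  - A x^{2} \sin{\left(t \right)} - B x^{2} \cos{\left(t \right)}
This must equal f(x, t) identically; expanded, f = - 3 x^{2} \sin{\left(t \right)} + 2 x^{2} \cos{\left(t \right)}.
Matching coefficients of the independent functions:
  [x^{2} \sin{\left(t \right)}]:  - A = -3
  [x^{2} \cos{\left(t \right)}]:  - B = 2
Solving: A = 3, B = -2.
Check against the point condition:
  u(0, 0) = -2  ⟹  B = -2  ✓
Hence u(x, t) = 3 \sin{\left(t \right)} - 2 \cos{\left(t \right)}.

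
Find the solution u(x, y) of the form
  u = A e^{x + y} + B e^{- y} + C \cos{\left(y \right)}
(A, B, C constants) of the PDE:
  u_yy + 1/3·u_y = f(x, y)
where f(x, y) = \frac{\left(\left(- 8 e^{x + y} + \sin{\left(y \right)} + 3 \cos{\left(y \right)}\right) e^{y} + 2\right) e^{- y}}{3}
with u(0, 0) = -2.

Substitute the ansatz u = A e^{x + y} + B e^{- y} + C \cos{\left(y \right)} into the left-hand side.
Derivatives of the ansatz:
  u_yy = A e^{x} e^{y} + B e^{- y} - C \cos{\left(y \right)}
  u_y = A e^{x} e^{y} - B e^{- y} - C \sin{\left(y \right)}
Term by term:
  u_yy = A e^{x} e^{y} + B e^{- y} - C \cos{\left(y \right)}
  1/3·u_y = \frac{A e^{x} e^{y}}{3} - \frac{B e^{- y}}{3} - \frac{C \sin{\left(y \right)}}{3}
So the left-hand side equals
  \frac{4 A e^{x} e^{y}}{3} + \frac{2 B e^{- y}}{3} - \frac{C \sin{\left(y \right)}}{3} - C \cos{\left(y \right)}
This must equal f(x, y) identically; expanded, f = - \frac{8 e^{x} e^{y}}{3} + \frac{\sin{\left(y \right)}}{3} + \cos{\left(y \right)} + \frac{2 e^{- y}}{3}.
Matching coefficients of the independent functions:
  [e^{x} e^{y}]:  \frac{4 A}{3} = - \frac{8}{3}
  [e^{- y}]:  \frac{2 B}{3} = \frac{2}{3}
  [\sin{\left(y \right)}]:  - \frac{C}{3} = \frac{1}{3}
  [\cos{\left(y \right)}]:  - C = 1
Solving: A = -2, B = 1, C = -1.
Check against the point condition:
  u(0, 0) = -2  ⟹  A + B + C = -2  ✓
Hence u(x, y) = - 2 e^{x + y} - \cos{\left(y \right)} + e^{- y}.

Answer: u(x, y) = - 2 e^{x + y} - \cos{\left(y \right)} + e^{- y}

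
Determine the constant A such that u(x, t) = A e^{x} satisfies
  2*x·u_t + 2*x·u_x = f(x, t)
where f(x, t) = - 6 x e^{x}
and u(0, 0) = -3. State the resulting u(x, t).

Substitute the ansatz u = A e^{x} into the left-hand side.
Derivatives of the ansatz:
  u_t = 0
  u_x = A e^{x}
Term by term:
  2*x·u_t = 0
  2*x·u_x = 2 A x e^{x}
So the left-hand side equals
  2 A x e^{x}
This must equal f(x, t) = - 6 x e^{x} identically.
Matching coefficients of the independent functions:
  [x e^{x}]:  2 A = -6
Solving: A = -3.
Check against the point condition:
  u(0, 0) = -3  ⟹  A = -3  ✓
Hence u(x, t) = - 3 e^{x}.

Answer: u(x, t) = - 3 e^{x}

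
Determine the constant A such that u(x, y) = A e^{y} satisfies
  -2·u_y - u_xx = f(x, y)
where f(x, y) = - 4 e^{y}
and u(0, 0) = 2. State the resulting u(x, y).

Substitute the ansatz u = A e^{y} into the left-hand side.
Derivatives of the ansatz:
  u_y = A e^{y}
  u_xx = 0
Term by term:
  -2·u_y = - 2 A e^{y}
  -u_xx = 0
So the left-hand side equals
  - 2 A e^{y}
This must equal f(x, y) = - 4 e^{y} identically.
Matching coefficients of the independent functions:
  [e^{y}]:  - 2 A = -4
Solving: A = 2.
Check against the point condition:
  u(0, 0) = 2  ⟹  A = 2  ✓
Hence u(x, y) = 2 e^{y}.

Answer: u(x, y) = 2 e^{y}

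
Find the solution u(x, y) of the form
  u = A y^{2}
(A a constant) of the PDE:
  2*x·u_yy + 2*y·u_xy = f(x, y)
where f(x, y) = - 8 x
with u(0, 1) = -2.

Substitute the ansatz u = A y^{2} into the left-hand side.
Derivatives of the ansatz:
  u_yy = 2 A
  u_xy = 0
Term by term:
  2*x·u_yy = 4 A x
  2*y·u_xy = 0
So the left-hand side equals
  4 A x
This must equal f(x, y) = - 8 x identically.
Matching coefficients of the independent functions:
  [x]:  4 A = -8
Solving: A = -2.
Check against the point condition:
  u(0, 1) = -2  ⟹  A = -2  ✓
Hence u(x, y) = - 2 y^{2}.

Answer: u(x, y) = - 2 y^{2}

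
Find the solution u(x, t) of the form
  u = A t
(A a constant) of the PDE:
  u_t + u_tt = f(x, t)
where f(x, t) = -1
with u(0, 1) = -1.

Answer: u(x, t) = - t

Derivation:
Substitute the ansatz u = A t into the left-hand side.
Derivatives of the ansatz:
  u_t = A
  u_tt = 0
Term by term:
  u_t = A
  u_tt = 0
So the left-hand side equals
  A
This must equal f(x, t) = -1 identically.
Matching coefficients of the independent functions:
  [constant term]:  A = -1
Solving: A = -1.
Check against the point condition:
  u(0, 1) = -1  ⟹  A = -1  ✓
Hence u(x, t) = - t.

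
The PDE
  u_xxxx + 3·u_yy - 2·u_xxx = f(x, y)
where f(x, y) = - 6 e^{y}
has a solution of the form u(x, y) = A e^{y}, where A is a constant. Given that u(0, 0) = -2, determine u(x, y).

Substitute the ansatz u = A e^{y} into the left-hand side.
Derivatives of the ansatz:
  u_xxxx = 0
  u_yy = A e^{y}
  u_xxx = 0
Term by term:
  u_xxxx = 0
  3·u_yy = 3 A e^{y}
  -2·u_xxx = 0
So the left-hand side equals
  3 A e^{y}
This must equal f(x, y) = - 6 e^{y} identically.
Matching coefficients of the independent functions:
  [e^{y}]:  3 A = -6
Solving: A = -2.
Check against the point condition:
  u(0, 0) = -2  ⟹  A = -2  ✓
Hence u(x, y) = - 2 e^{y}.

Answer: u(x, y) = - 2 e^{y}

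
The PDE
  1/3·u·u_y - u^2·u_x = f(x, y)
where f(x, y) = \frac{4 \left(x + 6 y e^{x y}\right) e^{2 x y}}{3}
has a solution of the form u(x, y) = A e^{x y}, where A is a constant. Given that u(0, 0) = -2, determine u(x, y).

Answer: u(x, y) = - 2 e^{x y}

Derivation:
Substitute the ansatz u = A e^{x y} into the left-hand side.
Derivatives of the ansatz:
  u_y = A x e^{x y}
  u_x = A y e^{x y}
Term by term:
  1/3·u·u_y = \frac{A^{2} x e^{2 x y}}{3}
  -u^2·u_x = - A^{3} y e^{3 x y}
So the left-hand side equals
  - A^{3} y e^{3 x y} + \frac{A^{2} x e^{2 x y}}{3}
This must equal f(x, y) = \frac{4 \left(x + 6 y e^{x y}\right) e^{2 x y}}{3} identically.
Matching coefficients of the independent functions:
  [x e^{2 x y}]:  \frac{A^{2}}{3} = \frac{4}{3}
  [y e^{3 x y}]:  - A^{3} = 8
Solving: A = -2.
Check against the point condition:
  u(0, 0) = -2  ⟹  A = -2  ✓
Hence u(x, y) = - 2 e^{x y}.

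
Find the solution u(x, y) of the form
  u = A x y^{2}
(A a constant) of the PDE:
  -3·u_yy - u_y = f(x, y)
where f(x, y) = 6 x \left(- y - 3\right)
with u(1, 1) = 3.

Substitute the ansatz u = A x y^{2} into the left-hand side.
Derivatives of the ansatz:
  u_yy = 2 A x
  u_y = 2 A x y
Term by term:
  -3·u_yy = - 6 A x
  -u_y = - 2 A x y
So the left-hand side equals
  - 2 A x y - 6 A x
This must equal f(x, y) identically; expanded, f = - 6 x y - 18 x.
Matching coefficients of the independent functions:
  [x]:  - 6 A = -18
  [x y]:  - 2 A = -6
Solving: A = 3.
Check against the point condition:
  u(1, 1) = 3  ⟹  A = 3  ✓
Hence u(x, y) = 3 x y^{2}.

Answer: u(x, y) = 3 x y^{2}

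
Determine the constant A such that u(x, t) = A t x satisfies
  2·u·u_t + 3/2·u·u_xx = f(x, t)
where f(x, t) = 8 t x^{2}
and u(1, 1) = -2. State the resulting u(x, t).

Substitute the ansatz u = A t x into the left-hand side.
Derivatives of the ansatz:
  u_t = A x
  u_xx = 0
Term by term:
  2·u·u_t = 2 A^{2} t x^{2}
  3/2·u·u_xx = 0
So the left-hand side equals
  2 A^{2} t x^{2}
This must equal f(x, t) = 8 t x^{2} identically.
Matching coefficients of the independent functions:
  [t x^{2}]:  2 A^{2} = 8
These equations allow (A) = (-2) or (2).
Impose the point condition(s):
  u(1, 1) = -2  ⟹  A = -2
Only A = -2 satisfies everything.
Hence u(x, t) = - 2 t x.

Answer: u(x, t) = - 2 t x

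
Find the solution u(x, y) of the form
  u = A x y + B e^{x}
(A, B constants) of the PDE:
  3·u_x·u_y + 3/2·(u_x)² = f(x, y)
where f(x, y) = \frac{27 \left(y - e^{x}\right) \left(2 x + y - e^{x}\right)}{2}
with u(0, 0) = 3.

Substitute the ansatz u = A x y + B e^{x} into the left-hand side.
Derivatives of the ansatz:
  u_x = A y + B e^{x}
  u_y = A x
Term by term:
  3·u_x·u_y = 3 A^{2} x y + 3 A B x e^{x}
  3/2·(u_x)² = \frac{3 A^{2} y^{2}}{2} + 3 A B y e^{x} + \frac{3 B^{2} e^{2 x}}{2}
So the left-hand side equals
  3 A^{2} x y + \frac{3 A^{2} y^{2}}{2} + 3 A B x e^{x} + 3 A B y e^{x} + \frac{3 B^{2} e^{2 x}}{2}
This must equal f(x, y) identically; expanded, f = 27 x y - 27 x e^{x} + \frac{27 y^{2}}{2} - 27 y e^{x} + \frac{27 e^{2 x}}{2}.
Matching coefficients of the independent functions:
  [y^{2}]:  \frac{3 A^{2}}{2} = \frac{27}{2}
  [x y]:  3 A^{2} = 27
  [x e^{x}, y e^{x}]:  3 A B = -27
  [e^{2 x}]:  \frac{3 B^{2}}{2} = \frac{27}{2}
These equations allow (A, B) = (-3, 3) or (3, -3).
Impose the point condition(s):
  u(0, 0) = 3  ⟹  B = 3
Only A = -3, B = 3 satisfies everything.
Hence u(x, y) = - 3 x y + 3 e^{x}.

Answer: u(x, y) = - 3 x y + 3 e^{x}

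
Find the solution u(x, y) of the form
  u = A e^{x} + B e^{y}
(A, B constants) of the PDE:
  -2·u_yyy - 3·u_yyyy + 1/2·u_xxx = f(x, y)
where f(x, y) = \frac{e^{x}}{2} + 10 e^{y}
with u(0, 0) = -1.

Answer: u(x, y) = e^{x} - 2 e^{y}

Derivation:
Substitute the ansatz u = A e^{x} + B e^{y} into the left-hand side.
Derivatives of the ansatz:
  u_yyy = B e^{y}
  u_yyyy = B e^{y}
  u_xxx = A e^{x}
Term by term:
  -2·u_yyy = - 2 B e^{y}
  -3·u_yyyy = - 3 B e^{y}
  1/2·u_xxx = \frac{A e^{x}}{2}
So the left-hand side equals
  \frac{A e^{x}}{2} - 5 B e^{y}
This must equal f(x, y) = \frac{e^{x}}{2} + 10 e^{y} identically.
Matching coefficients of the independent functions:
  [e^{x}]:  \frac{A}{2} = \frac{1}{2}
  [e^{y}]:  - 5 B = 10
Solving: A = 1, B = -2.
Check against the point condition:
  u(0, 0) = -1  ⟹  A + B = -1  ✓
Hence u(x, y) = e^{x} - 2 e^{y}.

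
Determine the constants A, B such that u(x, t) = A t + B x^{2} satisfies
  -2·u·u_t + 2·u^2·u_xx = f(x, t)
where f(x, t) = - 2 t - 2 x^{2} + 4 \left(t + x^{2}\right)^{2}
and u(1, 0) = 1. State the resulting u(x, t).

Answer: u(x, t) = t + x^{2}

Derivation:
Substitute the ansatz u = A t + B x^{2} into the left-hand side.
Derivatives of the ansatz:
  u_t = A
  u_xx = 2 B
Term by term:
  -2·u·u_t = - 2 A^{2} t - 2 A B x^{2}
  2·u^2·u_xx = 4 A^{2} B t^{2} + 8 A B^{2} t x^{2} + 4 B^{3} x^{4}
So the left-hand side equals
  4 A^{2} B t^{2} - 2 A^{2} t + 8 A B^{2} t x^{2} - 2 A B x^{2} + 4 B^{3} x^{4}
This must equal f(x, t) identically; expanded, f = 4 t^{2} + 8 t x^{2} - 2 t + 4 x^{4} - 2 x^{2}.
Matching coefficients of the independent functions:
  [t]:  - 2 A^{2} = -2
  [t^{2}]:  4 A^{2} B = 4
  [x^{2}]:  - 2 A B = -2
  [x^{4}]:  4 B^{3} = 4
  [t x^{2}]:  8 A B^{2} = 8
Solving: A = 1, B = 1.
Check against the point condition:
  u(1, 0) = 1  ⟹  B = 1  ✓
Hence u(x, t) = t + x^{2}.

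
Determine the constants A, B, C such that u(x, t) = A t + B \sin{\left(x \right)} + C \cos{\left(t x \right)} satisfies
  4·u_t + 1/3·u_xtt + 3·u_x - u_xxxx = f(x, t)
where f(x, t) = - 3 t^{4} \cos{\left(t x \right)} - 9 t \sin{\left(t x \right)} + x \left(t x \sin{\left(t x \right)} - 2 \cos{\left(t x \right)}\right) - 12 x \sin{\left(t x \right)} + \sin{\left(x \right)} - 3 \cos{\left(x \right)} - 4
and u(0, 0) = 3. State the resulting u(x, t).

Substitute the ansatz u = A t + B \sin{\left(x \right)} + C \cos{\left(t x \right)} into the left-hand side.
Derivatives of the ansatz:
  u_t = A - C x \sin{\left(t x \right)}
  u_xtt = C t x^{2} \sin{\left(t x \right)} - 2 C x \cos{\left(t x \right)}
  u_x = B \cos{\left(x \right)} - C t \sin{\left(t x \right)}
  u_xxxx = B \sin{\left(x \right)} + C t^{4} \cos{\left(t x \right)}
Term by term:
  4·u_t = 4 A - 4 C x \sin{\left(t x \right)}
  1/3·u_xtt = \frac{C t x^{2} \sin{\left(t x \right)}}{3} - \frac{2 C x \cos{\left(t x \right)}}{3}
  3·u_x = 3 B \cos{\left(x \right)} - 3 C t \sin{\left(t x \right)}
  -u_xxxx = - B \sin{\left(x \right)} - C t^{4} \cos{\left(t x \right)}
So the left-hand side equals
  4 A - B \sin{\left(x \right)} + 3 B \cos{\left(x \right)} - C t^{4} \cos{\left(t x \right)} + \frac{C t x^{2} \sin{\left(t x \right)}}{3} - 3 C t \sin{\left(t x \right)} - 4 C x \sin{\left(t x \right)} - \frac{2 C x \cos{\left(t x \right)}}{3}
This must equal f(x, t) identically; expanded, f = - 3 t^{4} \cos{\left(t x \right)} + t x^{2} \sin{\left(t x \right)} - 9 t \sin{\left(t x \right)} - 12 x \sin{\left(t x \right)} - 2 x \cos{\left(t x \right)} + \sin{\left(x \right)} - 3 \cos{\left(x \right)} - 4.
Matching coefficients of the independent functions:
  [constant term]:  4 A = -4
  [t \sin{\left(t x \right)}]:  - 3 C = -9
  [t^{4} \cos{\left(t x \right)}]:  - C = -3
  [x \sin{\left(t x \right)}]:  - 4 C = -12
  [x \cos{\left(t x \right)}]:  - \frac{2 C}{3} = -2
  [t x^{2} \sin{\left(t x \right)}]:  \frac{C}{3} = 1
  [\sin{\left(x \right)}]:  - B = 1
  [\cos{\left(x \right)}]:  3 B = -3
Solving: A = -1, B = -1, C = 3.
Check against the point condition:
  u(0, 0) = 3  ⟹  C = 3  ✓
Hence u(x, t) = - t - \sin{\left(x \right)} + 3 \cos{\left(t x \right)}.

Answer: u(x, t) = - t - \sin{\left(x \right)} + 3 \cos{\left(t x \right)}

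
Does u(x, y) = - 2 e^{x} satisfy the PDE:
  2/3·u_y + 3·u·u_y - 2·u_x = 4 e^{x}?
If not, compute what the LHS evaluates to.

Evaluate each term of the left-hand side for u = - 2 e^{x}.
Derivatives:
  u_y = 0
  u_x = - 2 e^{x}
Terms:
  2/3·u_y = 0
  3·u·u_y = 0
  -2·u_x = 4 e^{x}
Sum: LHS = 4 e^{x}
This is exactly the given right-hand side, so u is a solution.

Answer: Yes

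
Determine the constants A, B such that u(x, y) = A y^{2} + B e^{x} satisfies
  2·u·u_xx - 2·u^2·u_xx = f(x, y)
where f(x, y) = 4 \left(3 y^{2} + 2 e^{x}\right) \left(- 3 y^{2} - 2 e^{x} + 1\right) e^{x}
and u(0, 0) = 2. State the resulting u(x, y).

Substitute the ansatz u = A y^{2} + B e^{x} into the left-hand side.
Derivatives of the ansatz:
  u_xx = B e^{x}
Term by term:
  2·u·u_xx = 2 A B y^{2} e^{x} + 2 B^{2} e^{2 x}
  -2·u^2·u_xx = - 2 A^{2} B y^{4} e^{x} - 4 A B^{2} y^{2} e^{2 x} - 2 B^{3} e^{3 x}
So the left-hand side equals
  - 2 A^{2} B y^{4} e^{x} - 4 A B^{2} y^{2} e^{2 x} + 2 A B y^{2} e^{x} - 2 B^{3} e^{3 x} + 2 B^{2} e^{2 x}
This must equal f(x, y) identically; expanded, f = - 36 y^{4} e^{x} - 48 y^{2} e^{2 x} + 12 y^{2} e^{x} - 16 e^{3 x} + 8 e^{2 x}.
Matching coefficients of the independent functions:
  [y^{2} e^{x}]:  2 A B = 12
  [y^{2} e^{2 x}]:  - 4 A B^{2} = -48
  [y^{4} e^{x}]:  - 2 A^{2} B = -36
  [e^{2 x}]:  2 B^{2} = 8
  [e^{3 x}]:  - 2 B^{3} = -16
Solving: A = 3, B = 2.
Check against the point condition:
  u(0, 0) = 2  ⟹  B = 2  ✓
Hence u(x, y) = 3 y^{2} + 2 e^{x}.

Answer: u(x, y) = 3 y^{2} + 2 e^{x}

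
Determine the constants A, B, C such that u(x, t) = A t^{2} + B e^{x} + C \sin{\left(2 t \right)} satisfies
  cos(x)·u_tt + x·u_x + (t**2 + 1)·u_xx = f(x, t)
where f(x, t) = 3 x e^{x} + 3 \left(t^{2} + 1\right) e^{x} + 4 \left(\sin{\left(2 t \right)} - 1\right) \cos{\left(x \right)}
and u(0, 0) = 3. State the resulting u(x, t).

Substitute the ansatz u = A t^{2} + B e^{x} + C \sin{\left(2 t \right)} into the left-hand side.
Derivatives of the ansatz:
  u_tt = 2 A - 4 C \sin{\left(2 t \right)}
  u_x = B e^{x}
  u_xx = B e^{x}
Term by term:
  cos(x)·u_tt = 2 A \cos{\left(x \right)} - 4 C \sin{\left(2 t \right)} \cos{\left(x \right)}
  x·u_x = B x e^{x}
  (t**2 + 1)·u_xx = B t^{2} e^{x} + B e^{x}
So the left-hand side equals
  2 A \cos{\left(x \right)} + B t^{2} e^{x} + B x e^{x} + B e^{x} - 4 C \sin{\left(2 t \right)} \cos{\left(x \right)}
This must equal f(x, t) identically; expanded, f = 3 t^{2} e^{x} + 3 x e^{x} + 3 e^{x} + 4 \sin{\left(2 t \right)} \cos{\left(x \right)} - 4 \cos{\left(x \right)}.
Matching coefficients of the independent functions:
  [t^{2} e^{x}, x e^{x}, e^{x}]:  B = 3
  [\sin{\left(2 t \right)} \cos{\left(x \right)}]:  - 4 C = 4
  [\cos{\left(x \right)}]:  2 A = -4
Solving: A = -2, B = 3, C = -1.
Check against the point condition:
  u(0, 0) = 3  ⟹  B = 3  ✓
Hence u(x, t) = - 2 t^{2} + 3 e^{x} - \sin{\left(2 t \right)}.

Answer: u(x, t) = - 2 t^{2} + 3 e^{x} - \sin{\left(2 t \right)}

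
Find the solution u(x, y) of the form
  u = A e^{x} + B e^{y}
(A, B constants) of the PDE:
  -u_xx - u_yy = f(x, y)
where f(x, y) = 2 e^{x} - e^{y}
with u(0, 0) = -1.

Substitute the ansatz u = A e^{x} + B e^{y} into the left-hand side.
Derivatives of the ansatz:
  u_xx = A e^{x}
  u_yy = B e^{y}
Term by term:
  -u_xx = - A e^{x}
  -u_yy = - B e^{y}
So the left-hand side equals
  - A e^{x} - B e^{y}
This must equal f(x, y) = 2 e^{x} - e^{y} identically.
Matching coefficients of the independent functions:
  [e^{x}]:  - A = 2
  [e^{y}]:  - B = -1
Solving: A = -2, B = 1.
Check against the point condition:
  u(0, 0) = -1  ⟹  A + B = -1  ✓
Hence u(x, y) = - 2 e^{x} + e^{y}.

Answer: u(x, y) = - 2 e^{x} + e^{y}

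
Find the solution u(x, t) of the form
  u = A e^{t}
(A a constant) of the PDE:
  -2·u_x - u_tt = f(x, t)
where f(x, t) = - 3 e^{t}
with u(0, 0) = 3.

Substitute the ansatz u = A e^{t} into the left-hand side.
Derivatives of the ansatz:
  u_x = 0
  u_tt = A e^{t}
Term by term:
  -2·u_x = 0
  -u_tt = - A e^{t}
So the left-hand side equals
  - A e^{t}
This must equal f(x, t) = - 3 e^{t} identically.
Matching coefficients of the independent functions:
  [e^{t}]:  - A = -3
Solving: A = 3.
Check against the point condition:
  u(0, 0) = 3  ⟹  A = 3  ✓
Hence u(x, t) = 3 e^{t}.

Answer: u(x, t) = 3 e^{t}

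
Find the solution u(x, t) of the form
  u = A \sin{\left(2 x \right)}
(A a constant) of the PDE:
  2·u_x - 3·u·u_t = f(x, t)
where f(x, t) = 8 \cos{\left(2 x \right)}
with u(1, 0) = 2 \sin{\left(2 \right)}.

Answer: u(x, t) = 2 \sin{\left(2 x \right)}

Derivation:
Substitute the ansatz u = A \sin{\left(2 x \right)} into the left-hand side.
Derivatives of the ansatz:
  u_x = 2 A \cos{\left(2 x \right)}
  u_t = 0
Term by term:
  2·u_x = 4 A \cos{\left(2 x \right)}
  -3·u·u_t = 0
So the left-hand side equals
  4 A \cos{\left(2 x \right)}
This must equal f(x, t) = 8 \cos{\left(2 x \right)} identically.
Matching coefficients of the independent functions:
  [\cos{\left(2 x \right)}]:  4 A = 8
Solving: A = 2.
Check against the point condition:
  u(1, 0) = 2 \sin{\left(2 \right)}  ⟹  A \sin{\left(2 \right)} = 2 \sin{\left(2 \right)}  ✓
Hence u(x, t) = 2 \sin{\left(2 x \right)}.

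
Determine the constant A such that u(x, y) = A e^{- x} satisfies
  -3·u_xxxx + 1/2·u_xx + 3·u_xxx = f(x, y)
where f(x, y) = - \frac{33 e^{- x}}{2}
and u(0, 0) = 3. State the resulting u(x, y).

Substitute the ansatz u = A e^{- x} into the left-hand side.
Derivatives of the ansatz:
  u_xxxx = A e^{- x}
  u_xx = A e^{- x}
  u_xxx = - A e^{- x}
Term by term:
  -3·u_xxxx = - 3 A e^{- x}
  1/2·u_xx = \frac{A e^{- x}}{2}
  3·u_xxx = - 3 A e^{- x}
So the left-hand side equals
  - \frac{11 A e^{- x}}{2}
This must equal f(x, y) = - \frac{33 e^{- x}}{2} identically.
Matching coefficients of the independent functions:
  [e^{- x}]:  - \frac{11 A}{2} = - \frac{33}{2}
Solving: A = 3.
Check against the point condition:
  u(0, 0) = 3  ⟹  A = 3  ✓
Hence u(x, y) = 3 e^{- x}.

Answer: u(x, y) = 3 e^{- x}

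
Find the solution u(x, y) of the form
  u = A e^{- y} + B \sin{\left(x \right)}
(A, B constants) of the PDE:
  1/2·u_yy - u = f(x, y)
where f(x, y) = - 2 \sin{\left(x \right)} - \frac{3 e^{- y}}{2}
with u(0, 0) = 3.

Substitute the ansatz u = A e^{- y} + B \sin{\left(x \right)} into the left-hand side.
Derivatives of the ansatz:
  u_yy = A e^{- y}
Term by term:
  1/2·u_yy = \frac{A e^{- y}}{2}
  -u = - A e^{- y} - B \sin{\left(x \right)}
So the left-hand side equals
  - \frac{A e^{- y}}{2} - B \sin{\left(x \right)}
This must equal f(x, y) = - 2 \sin{\left(x \right)} - \frac{3 e^{- y}}{2} identically.
Matching coefficients of the independent functions:
  [e^{- y}]:  - \frac{A}{2} = - \frac{3}{2}
  [\sin{\left(x \right)}]:  - B = -2
Solving: A = 3, B = 2.
Check against the point condition:
  u(0, 0) = 3  ⟹  A = 3  ✓
Hence u(x, y) = 2 \sin{\left(x \right)} + 3 e^{- y}.

Answer: u(x, y) = 2 \sin{\left(x \right)} + 3 e^{- y}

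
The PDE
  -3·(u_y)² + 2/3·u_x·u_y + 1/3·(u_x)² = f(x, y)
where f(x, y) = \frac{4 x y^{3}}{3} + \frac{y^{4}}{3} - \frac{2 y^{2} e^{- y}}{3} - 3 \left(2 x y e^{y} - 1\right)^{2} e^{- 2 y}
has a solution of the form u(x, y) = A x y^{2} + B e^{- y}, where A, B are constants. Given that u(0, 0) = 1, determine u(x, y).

Substitute the ansatz u = A x y^{2} + B e^{- y} into the left-hand side.
Derivatives of the ansatz:
  u_y = 2 A x y - B e^{- y}
  u_x = A y^{2}
Term by term:
  -3·(u_y)² = - 12 A^{2} x^{2} y^{2} + 12 A B x y e^{- y} - 3 B^{2} e^{- 2 y}
  2/3·u_x·u_y = \frac{4 A^{2} x y^{3}}{3} - \frac{2 A B y^{2} e^{- y}}{3}
  1/3·(u_x)² = \frac{A^{2} y^{4}}{3}
So the left-hand side equals
  - 12 A^{2} x^{2} y^{2} + \frac{4 A^{2} x y^{3}}{3} + \frac{A^{2} y^{4}}{3} + 12 A B x y e^{- y} - \frac{2 A B y^{2} e^{- y}}{3} - 3 B^{2} e^{- 2 y}
This must equal f(x, y) identically; expanded, f = - 12 x^{2} y^{2} + \frac{4 x y^{3}}{3} + 12 x y e^{- y} + \frac{y^{4}}{3} - \frac{2 y^{2} e^{- y}}{3} - 3 e^{- 2 y}.
Matching coefficients of the independent functions:
  [y^{4}]:  \frac{A^{2}}{3} = \frac{1}{3}
  [x y^{3}]:  \frac{4 A^{2}}{3} = \frac{4}{3}
  [x^{2} y^{2}]:  - 12 A^{2} = -12
  [y^{2} e^{- y}]:  - \frac{2 A B}{3} = - \frac{2}{3}
  [x y e^{- y}]:  12 A B = 12
  [e^{- 2 y}]:  - 3 B^{2} = -3
These equations allow (A, B) = (-1, -1) or (1, 1).
Impose the point condition(s):
  u(0, 0) = 1  ⟹  B = 1
Only A = 1, B = 1 satisfies everything.
Hence u(x, y) = x y^{2} + e^{- y}.

Answer: u(x, y) = x y^{2} + e^{- y}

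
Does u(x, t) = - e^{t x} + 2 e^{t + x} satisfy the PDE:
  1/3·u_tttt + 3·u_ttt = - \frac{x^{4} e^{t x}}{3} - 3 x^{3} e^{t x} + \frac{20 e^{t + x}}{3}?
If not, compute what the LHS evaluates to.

Answer: Yes

Derivation:
Evaluate each term of the left-hand side for u = - e^{t x} + 2 e^{t + x}.
Derivatives:
  u_tttt = - x^{4} e^{t x} + 2 e^{t} e^{x}
  u_ttt = - x^{3} e^{t x} + 2 e^{t} e^{x}
Terms:
  1/3·u_tttt = - \frac{x^{4} e^{t x}}{3} + \frac{2 e^{t + x}}{3}
  3·u_ttt = - 3 x^{3} e^{t x} + 6 e^{t + x}
Sum: LHS = - \frac{x^{4} e^{t x}}{3} - 3 x^{3} e^{t x} + \frac{20 e^{t + x}}{3}
This is exactly the given right-hand side, so u is a solution.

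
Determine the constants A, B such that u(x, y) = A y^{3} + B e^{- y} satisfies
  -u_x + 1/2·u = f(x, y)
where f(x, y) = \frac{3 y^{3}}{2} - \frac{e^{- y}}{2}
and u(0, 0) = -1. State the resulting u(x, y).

Substitute the ansatz u = A y^{3} + B e^{- y} into the left-hand side.
Derivatives of the ansatz:
  u_x = 0
Term by term:
  -u_x = 0
  1/2·u = \frac{A y^{3}}{2} + \frac{B e^{- y}}{2}
So the left-hand side equals
  \frac{A y^{3}}{2} + \frac{B e^{- y}}{2}
This must equal f(x, y) = \frac{3 y^{3}}{2} - \frac{e^{- y}}{2} identically.
Matching coefficients of the independent functions:
  [y^{3}]:  \frac{A}{2} = \frac{3}{2}
  [e^{- y}]:  \frac{B}{2} = - \frac{1}{2}
Solving: A = 3, B = -1.
Check against the point condition:
  u(0, 0) = -1  ⟹  B = -1  ✓
Hence u(x, y) = 3 y^{3} - e^{- y}.

Answer: u(x, y) = 3 y^{3} - e^{- y}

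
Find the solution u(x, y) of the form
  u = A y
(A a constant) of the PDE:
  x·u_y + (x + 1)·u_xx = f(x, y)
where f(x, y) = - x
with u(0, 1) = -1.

Substitute the ansatz u = A y into the left-hand side.
Derivatives of the ansatz:
  u_y = A
  u_xx = 0
Term by term:
  x·u_y = A x
  (x + 1)·u_xx = 0
So the left-hand side equals
  A x
This must equal f(x, y) = - x identically.
Matching coefficients of the independent functions:
  [x]:  A = -1
Solving: A = -1.
Check against the point condition:
  u(0, 1) = -1  ⟹  A = -1  ✓
Hence u(x, y) = - y.

Answer: u(x, y) = - y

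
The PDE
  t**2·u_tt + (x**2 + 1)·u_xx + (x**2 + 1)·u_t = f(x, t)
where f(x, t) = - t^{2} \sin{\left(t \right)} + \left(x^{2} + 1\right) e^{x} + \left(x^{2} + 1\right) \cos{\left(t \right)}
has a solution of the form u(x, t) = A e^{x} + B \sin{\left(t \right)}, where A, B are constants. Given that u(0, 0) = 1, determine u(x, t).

Substitute the ansatz u = A e^{x} + B \sin{\left(t \right)} into the left-hand side.
Derivatives of the ansatz:
  u_tt = - B \sin{\left(t \right)}
  u_xx = A e^{x}
  u_t = B \cos{\left(t \right)}
Term by term:
  t**2·u_tt = - B t^{2} \sin{\left(t \right)}
  (x**2 + 1)·u_xx = A x^{2} e^{x} + A e^{x}
  (x**2 + 1)·u_t = B x^{2} \cos{\left(t \right)} + B \cos{\left(t \right)}
So the left-hand side equals
  A x^{2} e^{x} + A e^{x} - B t^{2} \sin{\left(t \right)} + B x^{2} \cos{\left(t \right)} + B \cos{\left(t \right)}
This must equal f(x, t) identically; expanded, f = - t^{2} \sin{\left(t \right)} + x^{2} e^{x} + x^{2} \cos{\left(t \right)} + e^{x} + \cos{\left(t \right)}.
Matching coefficients of the independent functions:
  [t^{2} \sin{\left(t \right)}]:  - B = -1
  [x^{2} e^{x}, e^{x}]:  A = 1
  [x^{2} \cos{\left(t \right)}, \cos{\left(t \right)}]:  B = 1
Solving: A = 1, B = 1.
Check against the point condition:
  u(0, 0) = 1  ⟹  A = 1  ✓
Hence u(x, t) = e^{x} + \sin{\left(t \right)}.

Answer: u(x, t) = e^{x} + \sin{\left(t \right)}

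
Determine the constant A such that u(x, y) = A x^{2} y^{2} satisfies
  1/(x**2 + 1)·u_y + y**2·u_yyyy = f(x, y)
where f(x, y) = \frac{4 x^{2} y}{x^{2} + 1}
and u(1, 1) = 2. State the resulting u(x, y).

Substitute the ansatz u = A x^{2} y^{2} into the left-hand side.
Derivatives of the ansatz:
  u_y = 2 A x^{2} y
  u_yyyy = 0
Term by term:
  1/(x**2 + 1)·u_y = \frac{2 A x^{2} y}{x^{2} + 1}
  y**2·u_yyyy = 0
So the left-hand side equals
  \frac{2 A x^{2} y}{x^{2} + 1}
This must equal f(x, y) = \frac{4 x^{2} y}{x^{2} + 1} identically.
Matching coefficients of the independent functions:
  [\frac{x^{2} y}{x^{2} + 1}]:  2 A = 4
Solving: A = 2.
Check against the point condition:
  u(1, 1) = 2  ⟹  A = 2  ✓
Hence u(x, y) = 2 x^{2} y^{2}.

Answer: u(x, y) = 2 x^{2} y^{2}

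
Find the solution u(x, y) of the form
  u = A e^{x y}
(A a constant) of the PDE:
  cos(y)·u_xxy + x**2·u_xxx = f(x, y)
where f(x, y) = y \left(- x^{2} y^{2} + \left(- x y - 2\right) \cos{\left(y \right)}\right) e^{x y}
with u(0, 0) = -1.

Substitute the ansatz u = A e^{x y} into the left-hand side.
Derivatives of the ansatz:
  u_xxy = A x y^{2} e^{x y} + 2 A y e^{x y}
  u_xxx = A y^{3} e^{x y}
Term by term:
  cos(y)·u_xxy = A x y^{2} e^{x y} \cos{\left(y \right)} + 2 A y e^{x y} \cos{\left(y \right)}
  x**2·u_xxx = A x^{2} y^{3} e^{x y}
So the left-hand side equals
  A x^{2} y^{3} e^{x y} + A x y^{2} e^{x y} \cos{\left(y \right)} + 2 A y e^{x y} \cos{\left(y \right)}
This must equal f(x, y) identically; expanded, f = - x^{2} y^{3} e^{x y} - x y^{2} e^{x y} \cos{\left(y \right)} - 2 y e^{x y} \cos{\left(y \right)}.
Matching coefficients of the independent functions:
  [x^{2} y^{3} e^{x y}, x y^{2} e^{x y} \cos{\left(y \right)}]:  A = -1
  [y e^{x y} \cos{\left(y \right)}]:  2 A = -2
Solving: A = -1.
Check against the point condition:
  u(0, 0) = -1  ⟹  A = -1  ✓
Hence u(x, y) = - e^{x y}.

Answer: u(x, y) = - e^{x y}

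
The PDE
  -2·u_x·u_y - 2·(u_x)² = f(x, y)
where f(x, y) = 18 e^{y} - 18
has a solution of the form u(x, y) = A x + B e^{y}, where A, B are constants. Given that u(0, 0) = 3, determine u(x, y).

Substitute the ansatz u = A x + B e^{y} into the left-hand side.
Derivatives of the ansatz:
  u_x = A
  u_y = B e^{y}
Term by term:
  -2·u_x·u_y = - 2 A B e^{y}
  -2·(u_x)² = - 2 A^{2}
So the left-hand side equals
  - 2 A^{2} - 2 A B e^{y}
This must equal f(x, y) = 18 e^{y} - 18 identically.
Matching coefficients of the independent functions:
  [constant term]:  - 2 A^{2} = -18
  [e^{y}]:  - 2 A B = 18
These equations allow (A, B) = (-3, 3) or (3, -3).
Impose the point condition(s):
  u(0, 0) = 3  ⟹  B = 3
Only A = -3, B = 3 satisfies everything.
Hence u(x, y) = - 3 x + 3 e^{y}.

Answer: u(x, y) = - 3 x + 3 e^{y}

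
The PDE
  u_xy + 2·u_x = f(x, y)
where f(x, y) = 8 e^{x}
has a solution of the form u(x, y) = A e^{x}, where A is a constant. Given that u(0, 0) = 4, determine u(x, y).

Answer: u(x, y) = 4 e^{x}

Derivation:
Substitute the ansatz u = A e^{x} into the left-hand side.
Derivatives of the ansatz:
  u_xy = 0
  u_x = A e^{x}
Term by term:
  u_xy = 0
  2·u_x = 2 A e^{x}
So the left-hand side equals
  2 A e^{x}
This must equal f(x, y) = 8 e^{x} identically.
Matching coefficients of the independent functions:
  [e^{x}]:  2 A = 8
Solving: A = 4.
Check against the point condition:
  u(0, 0) = 4  ⟹  A = 4  ✓
Hence u(x, y) = 4 e^{x}.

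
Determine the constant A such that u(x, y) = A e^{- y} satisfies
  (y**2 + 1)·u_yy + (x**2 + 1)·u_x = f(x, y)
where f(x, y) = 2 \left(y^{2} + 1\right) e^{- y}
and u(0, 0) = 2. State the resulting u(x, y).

Substitute the ansatz u = A e^{- y} into the left-hand side.
Derivatives of the ansatz:
  u_yy = A e^{- y}
  u_x = 0
Term by term:
  (y**2 + 1)·u_yy = A y^{2} e^{- y} + A e^{- y}
  (x**2 + 1)·u_x = 0
So the left-hand side equals
  A y^{2} e^{- y} + A e^{- y}
This must equal f(x, y) identically; expanded, f = 2 y^{2} e^{- y} + 2 e^{- y}.
Matching coefficients of the independent functions:
  [y^{2} e^{- y}, e^{- y}]:  A = 2
Solving: A = 2.
Check against the point condition:
  u(0, 0) = 2  ⟹  A = 2  ✓
Hence u(x, y) = 2 e^{- y}.

Answer: u(x, y) = 2 e^{- y}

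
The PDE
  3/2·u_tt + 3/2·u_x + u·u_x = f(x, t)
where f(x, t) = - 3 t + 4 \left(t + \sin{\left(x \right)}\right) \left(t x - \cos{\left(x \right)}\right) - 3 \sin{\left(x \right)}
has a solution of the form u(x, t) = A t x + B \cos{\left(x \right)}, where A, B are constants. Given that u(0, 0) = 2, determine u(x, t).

Substitute the ansatz u = A t x + B \cos{\left(x \right)} into the left-hand side.
Derivatives of the ansatz:
  u_tt = 0
  u_x = A t - B \sin{\left(x \right)}
Term by term:
  3/2·u_tt = 0
  3/2·u_x = \frac{3 A t}{2} - \frac{3 B \sin{\left(x \right)}}{2}
  u·u_x = A^{2} t^{2} x - A B t x \sin{\left(x \right)} + A B t \cos{\left(x \right)} - B^{2} \sin{\left(x \right)} \cos{\left(x \right)}
So the left-hand side equals
  A^{2} t^{2} x - A B t x \sin{\left(x \right)} + A B t \cos{\left(x \right)} + \frac{3 A t}{2} - B^{2} \sin{\left(x \right)} \cos{\left(x \right)} - \frac{3 B \sin{\left(x \right)}}{2}
This must equal f(x, t) identically; expanded, f = 4 t^{2} x + 4 t x \sin{\left(x \right)} - 4 t \cos{\left(x \right)} - 3 t - 4 \sin{\left(x \right)} \cos{\left(x \right)} - 3 \sin{\left(x \right)}.
Matching coefficients of the independent functions:
  [t]:  \frac{3 A}{2} = -3
  [t \cos{\left(x \right)}]:  A B = -4
  [t^{2} x]:  A^{2} = 4
  [\sin{\left(x \right)} \cos{\left(x \right)}]:  - B^{2} = -4
  [t x \sin{\left(x \right)}]:  - A B = 4
  [\sin{\left(x \right)}]:  - \frac{3 B}{2} = -3
Solving: A = -2, B = 2.
Check against the point condition:
  u(0, 0) = 2  ⟹  B = 2  ✓
Hence u(x, t) = - 2 t x + 2 \cos{\left(x \right)}.

Answer: u(x, t) = - 2 t x + 2 \cos{\left(x \right)}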